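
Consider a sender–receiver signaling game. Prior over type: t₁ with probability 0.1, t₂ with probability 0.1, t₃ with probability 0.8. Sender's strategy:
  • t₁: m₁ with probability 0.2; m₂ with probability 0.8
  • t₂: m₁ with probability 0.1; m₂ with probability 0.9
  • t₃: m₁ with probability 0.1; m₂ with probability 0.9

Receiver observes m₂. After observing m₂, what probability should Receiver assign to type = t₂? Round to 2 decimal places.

0.10

P(m₂) = 0.1·0.8 + 0.1·0.9 + 0.8·0.9 = 0.89
P(t₂ | m₂) = (0.1·0.9) / 0.89 = 0.09 / 0.89 = 0.101124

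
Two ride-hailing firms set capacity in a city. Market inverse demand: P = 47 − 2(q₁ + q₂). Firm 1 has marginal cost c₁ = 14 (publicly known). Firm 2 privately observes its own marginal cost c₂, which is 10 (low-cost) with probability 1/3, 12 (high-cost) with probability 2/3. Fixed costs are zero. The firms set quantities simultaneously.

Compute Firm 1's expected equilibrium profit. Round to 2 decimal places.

Each type of Firm 2 best-responds to q₁; Firm 1 best-responds to the expected q₂ over Firm 2's types.
Firm 2 with cost c maximizes (47 − 2(q₁+q₂) − c)·q₂, giving q₂(c) = (47 − c − 2q₁)/4.
E[c₂] = 1/3·10 + 2/3·12 = 11.3333
Firm 1's FOC against E[q₂] yields q₁ = (47 − 2·14 + E[c₂])/6 = (47 − 28 + 11.3333)/6 = 5.05556.
E[P] = 47 − 2·(q₁ + E[q₂]) = 24.1111; Firm 1's expected profit = (E[P] − 14)·q₁ = (24.1111 − 14)·5.05556 = 51.1173.

51.12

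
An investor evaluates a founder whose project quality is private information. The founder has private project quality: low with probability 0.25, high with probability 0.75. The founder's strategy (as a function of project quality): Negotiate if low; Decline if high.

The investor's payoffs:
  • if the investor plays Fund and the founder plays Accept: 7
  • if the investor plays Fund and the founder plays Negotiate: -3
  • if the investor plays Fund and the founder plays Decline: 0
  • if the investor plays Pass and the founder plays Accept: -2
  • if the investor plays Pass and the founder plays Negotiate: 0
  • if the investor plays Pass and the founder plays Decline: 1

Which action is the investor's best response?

Pass

E[Fund] = 0.25·(-3) + 0.75·(0) = -0.75
E[Pass] = 0.25·(0) + 0.75·(1) = 0.75
Best response: Pass (0.75 is the largest).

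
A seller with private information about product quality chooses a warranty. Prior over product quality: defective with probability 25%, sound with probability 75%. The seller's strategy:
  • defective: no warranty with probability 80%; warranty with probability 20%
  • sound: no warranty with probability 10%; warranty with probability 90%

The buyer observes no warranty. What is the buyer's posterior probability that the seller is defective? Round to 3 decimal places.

Apply Bayes' rule using the sender's strategy as the likelihood.
P(no warranty) = 0.25·0.8 + 0.75·0.1 = 0.275
P(defective | no warranty) = (0.25·0.8) / 0.275 = 0.2 / 0.275 = 0.727273

0.727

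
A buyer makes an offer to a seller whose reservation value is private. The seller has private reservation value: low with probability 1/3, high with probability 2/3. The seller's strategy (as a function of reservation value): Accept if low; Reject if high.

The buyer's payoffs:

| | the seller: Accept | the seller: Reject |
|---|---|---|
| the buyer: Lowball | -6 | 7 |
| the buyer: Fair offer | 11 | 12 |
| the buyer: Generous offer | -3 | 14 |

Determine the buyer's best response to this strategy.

E[Lowball] = 1/3·(-6) + 2/3·(7) = 8/3
E[Fair offer] = 1/3·(11) + 2/3·(12) = 35/3
E[Generous offer] = 1/3·(-3) + 2/3·(14) = 25/3
Best response: Fair offer (35/3 is the largest).

Fair offer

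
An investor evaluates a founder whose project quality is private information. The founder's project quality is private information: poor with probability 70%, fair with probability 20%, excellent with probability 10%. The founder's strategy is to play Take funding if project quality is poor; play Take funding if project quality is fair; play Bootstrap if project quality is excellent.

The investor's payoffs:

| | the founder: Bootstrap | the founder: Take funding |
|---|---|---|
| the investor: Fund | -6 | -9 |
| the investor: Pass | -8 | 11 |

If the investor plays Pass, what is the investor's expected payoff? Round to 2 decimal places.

E[Pass] = 0.7·11 + 0.2·11 + 0.1·(-8) = 7.7 + 2.2 + (-0.8) = 9.1

9.10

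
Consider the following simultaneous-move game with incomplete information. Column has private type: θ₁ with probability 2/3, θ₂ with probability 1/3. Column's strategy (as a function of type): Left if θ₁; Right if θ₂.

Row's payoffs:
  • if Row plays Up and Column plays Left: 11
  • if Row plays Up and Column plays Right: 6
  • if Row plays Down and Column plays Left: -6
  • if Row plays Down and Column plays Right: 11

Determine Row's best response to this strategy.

E[Up] = 2/3·(11) + 1/3·(6) = 28/3
E[Down] = 2/3·(-6) + 1/3·(11) = -1/3
Best response: Up (28/3 is the largest).

Up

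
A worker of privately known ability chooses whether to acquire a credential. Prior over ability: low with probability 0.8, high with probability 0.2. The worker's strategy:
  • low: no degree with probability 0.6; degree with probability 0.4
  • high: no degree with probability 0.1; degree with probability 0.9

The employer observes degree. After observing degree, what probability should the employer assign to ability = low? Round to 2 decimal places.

0.64

Apply Bayes' rule using the sender's strategy as the likelihood.
P(degree) = 0.8·0.4 + 0.2·0.9 = 0.5
P(low | degree) = (0.8·0.4) / 0.5 = 0.32 / 0.5 = 0.64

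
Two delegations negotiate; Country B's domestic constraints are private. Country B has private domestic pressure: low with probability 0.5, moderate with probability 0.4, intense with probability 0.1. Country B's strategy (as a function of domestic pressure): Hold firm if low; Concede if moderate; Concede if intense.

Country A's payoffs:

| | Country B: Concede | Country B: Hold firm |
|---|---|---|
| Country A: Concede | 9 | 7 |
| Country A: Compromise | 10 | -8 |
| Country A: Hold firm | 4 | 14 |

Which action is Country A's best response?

E[Concede] = 0.5·(7) + 0.4·(9) + 0.1·(9) = 8
E[Compromise] = 0.5·(-8) + 0.4·(10) + 0.1·(10) = 1
E[Hold firm] = 0.5·(14) + 0.4·(4) + 0.1·(4) = 9
Best response: Hold firm (9 is the largest).

Hold firm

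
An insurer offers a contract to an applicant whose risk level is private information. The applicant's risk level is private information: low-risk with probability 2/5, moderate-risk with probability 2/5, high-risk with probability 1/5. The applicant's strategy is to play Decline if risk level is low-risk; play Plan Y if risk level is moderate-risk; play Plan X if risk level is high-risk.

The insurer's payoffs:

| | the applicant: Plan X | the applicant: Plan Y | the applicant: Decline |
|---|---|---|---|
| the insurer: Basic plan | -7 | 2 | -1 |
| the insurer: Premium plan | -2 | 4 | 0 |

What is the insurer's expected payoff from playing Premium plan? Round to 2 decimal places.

E[Premium plan] = 2/5·0 + 2/5·4 + 1/5·(-2) = 0 + 8/5 + (-2/5) = 6/5

1.20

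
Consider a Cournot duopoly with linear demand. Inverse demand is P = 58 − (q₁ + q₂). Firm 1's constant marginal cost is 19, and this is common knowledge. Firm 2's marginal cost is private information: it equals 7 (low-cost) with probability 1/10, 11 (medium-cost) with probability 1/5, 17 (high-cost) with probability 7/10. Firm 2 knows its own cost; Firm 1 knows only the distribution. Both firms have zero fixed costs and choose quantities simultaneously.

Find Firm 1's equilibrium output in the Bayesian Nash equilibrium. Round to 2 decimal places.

Firm 2 with cost c maximizes (58 − (q₁+q₂) − c)·q₂, giving q₂(c) = (58 − c − q₁)/2.
E[c₂] = 1/10·7 + 1/5·11 + 7/10·17 = 14.8
Firm 1's FOC against E[q₂] yields q₁ = (58 − 2·19 + E[c₂])/3 = (58 − 38 + 14.8)/3 = 11.6.

11.60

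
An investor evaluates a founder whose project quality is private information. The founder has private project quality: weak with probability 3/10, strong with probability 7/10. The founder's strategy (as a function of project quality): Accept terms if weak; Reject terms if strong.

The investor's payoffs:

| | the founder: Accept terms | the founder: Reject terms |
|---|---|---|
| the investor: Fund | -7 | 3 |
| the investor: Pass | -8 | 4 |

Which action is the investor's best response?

Compute the investor's expected payoff for each action, taking the expectation over the founder's type.
E[Fund] = 3/10·(-7) + 7/10·(3) = 0
E[Pass] = 3/10·(-8) + 7/10·(4) = 2/5
Best response: Pass (2/5 is the largest).

Pass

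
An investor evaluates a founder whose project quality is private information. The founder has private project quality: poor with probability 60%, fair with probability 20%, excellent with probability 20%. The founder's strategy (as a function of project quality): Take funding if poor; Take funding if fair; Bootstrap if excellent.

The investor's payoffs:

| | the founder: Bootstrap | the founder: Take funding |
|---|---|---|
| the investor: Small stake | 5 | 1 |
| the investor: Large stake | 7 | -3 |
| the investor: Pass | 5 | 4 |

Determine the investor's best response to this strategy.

Compute the investor's expected payoff for each action, taking the expectation over the founder's type.
E[Small stake] = 0.6·(1) + 0.2·(1) + 0.2·(5) = 1.8
E[Large stake] = 0.6·(-3) + 0.2·(-3) + 0.2·(7) = -1
E[Pass] = 0.6·(4) + 0.2·(4) + 0.2·(5) = 4.2
Best response: Pass (4.2 is the largest).

Pass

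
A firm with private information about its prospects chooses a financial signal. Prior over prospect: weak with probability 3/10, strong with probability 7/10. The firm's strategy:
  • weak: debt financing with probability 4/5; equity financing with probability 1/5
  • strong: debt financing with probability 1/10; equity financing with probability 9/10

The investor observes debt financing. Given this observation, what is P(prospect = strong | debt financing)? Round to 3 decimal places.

Apply Bayes' rule using the sender's strategy as the likelihood.
P(debt financing) = (3/10)·(4/5) + (7/10)·(1/10) = 31/100
P(strong | debt financing) = ((7/10)·(1/10)) / (31/100) = (7/100) / (31/100) = 7/31

0.226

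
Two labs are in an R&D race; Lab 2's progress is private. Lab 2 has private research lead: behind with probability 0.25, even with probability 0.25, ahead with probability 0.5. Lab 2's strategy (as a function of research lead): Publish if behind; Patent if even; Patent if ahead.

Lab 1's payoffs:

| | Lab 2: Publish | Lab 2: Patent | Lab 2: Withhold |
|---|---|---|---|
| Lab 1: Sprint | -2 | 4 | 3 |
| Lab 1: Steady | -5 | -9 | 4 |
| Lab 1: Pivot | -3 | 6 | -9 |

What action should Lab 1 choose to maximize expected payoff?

Pivot

Compute Lab 1's expected payoff for each action, taking the expectation over Lab 2's type.
E[Sprint] = 0.25·(-2) + 0.25·(4) + 0.5·(4) = 2.5
E[Steady] = 0.25·(-5) + 0.25·(-9) + 0.5·(-9) = -8
E[Pivot] = 0.25·(-3) + 0.25·(6) + 0.5·(6) = 3.75
Best response: Pivot (3.75 is the largest).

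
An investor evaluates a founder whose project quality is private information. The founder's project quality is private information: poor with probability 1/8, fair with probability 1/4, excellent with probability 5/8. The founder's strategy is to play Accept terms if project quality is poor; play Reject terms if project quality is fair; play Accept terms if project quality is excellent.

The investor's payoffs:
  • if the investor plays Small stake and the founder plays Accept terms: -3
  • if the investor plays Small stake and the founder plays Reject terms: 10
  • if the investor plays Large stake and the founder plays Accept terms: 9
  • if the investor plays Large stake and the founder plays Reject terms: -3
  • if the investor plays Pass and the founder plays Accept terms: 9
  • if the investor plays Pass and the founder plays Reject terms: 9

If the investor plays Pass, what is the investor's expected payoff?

9

E[Pass] = 1/8·9 + 1/4·9 + 5/8·9 = 9/8 + 9/4 + 45/8 = 9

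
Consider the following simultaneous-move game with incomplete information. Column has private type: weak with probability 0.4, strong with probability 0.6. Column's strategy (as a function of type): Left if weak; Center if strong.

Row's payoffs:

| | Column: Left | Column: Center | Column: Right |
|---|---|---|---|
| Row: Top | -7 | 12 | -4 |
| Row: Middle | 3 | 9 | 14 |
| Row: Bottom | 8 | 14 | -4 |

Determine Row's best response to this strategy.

E[Top] = 0.4·(-7) + 0.6·(12) = 4.4
E[Middle] = 0.4·(3) + 0.6·(9) = 6.6
E[Bottom] = 0.4·(8) + 0.6·(14) = 11.6
Best response: Bottom (11.6 is the largest).

Bottom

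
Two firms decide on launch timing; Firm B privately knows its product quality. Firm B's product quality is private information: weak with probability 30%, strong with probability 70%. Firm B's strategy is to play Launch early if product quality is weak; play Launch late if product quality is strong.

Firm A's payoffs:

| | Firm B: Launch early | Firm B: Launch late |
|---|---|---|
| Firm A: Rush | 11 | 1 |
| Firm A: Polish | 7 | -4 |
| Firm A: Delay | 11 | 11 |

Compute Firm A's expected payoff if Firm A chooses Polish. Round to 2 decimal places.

-0.70

Take the expectation over Firm B's product quality, weighting each type's action by its prior probability.
E[Polish] = 0.3·7 + 0.7·(-4) = 2.1 + (-2.8) = -0.7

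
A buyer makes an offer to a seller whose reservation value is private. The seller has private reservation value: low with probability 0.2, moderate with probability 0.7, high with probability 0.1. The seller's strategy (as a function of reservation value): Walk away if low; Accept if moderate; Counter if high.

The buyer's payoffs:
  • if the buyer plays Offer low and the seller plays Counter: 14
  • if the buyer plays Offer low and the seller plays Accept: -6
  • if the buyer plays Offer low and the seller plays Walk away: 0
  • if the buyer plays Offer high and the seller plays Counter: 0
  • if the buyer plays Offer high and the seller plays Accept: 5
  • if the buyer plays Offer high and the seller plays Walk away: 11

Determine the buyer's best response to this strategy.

Offer high

E[Offer low] = 0.2·(0) + 0.7·(-6) + 0.1·(14) = -2.8
E[Offer high] = 0.2·(11) + 0.7·(5) + 0.1·(0) = 5.7
Best response: Offer high (5.7 is the largest).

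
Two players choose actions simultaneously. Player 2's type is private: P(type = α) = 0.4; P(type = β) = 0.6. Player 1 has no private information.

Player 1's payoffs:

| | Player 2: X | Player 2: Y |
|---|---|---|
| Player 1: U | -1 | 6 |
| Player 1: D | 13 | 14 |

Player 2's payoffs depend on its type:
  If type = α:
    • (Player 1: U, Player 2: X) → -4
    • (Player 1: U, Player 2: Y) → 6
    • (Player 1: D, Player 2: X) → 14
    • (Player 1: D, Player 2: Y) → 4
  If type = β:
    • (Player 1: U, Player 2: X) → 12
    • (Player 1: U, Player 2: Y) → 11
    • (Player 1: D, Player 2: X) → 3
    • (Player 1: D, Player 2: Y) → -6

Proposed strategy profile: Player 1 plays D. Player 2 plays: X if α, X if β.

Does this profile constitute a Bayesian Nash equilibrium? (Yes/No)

A profile is a BNE iff every type of every player is best-responding given beliefs about the other side.
Player 1 plays D: E[D] = 0.4·(13) + 0.6·(13) = 13; E[U] = -1. Best-responding. ✓
Player 2 (type α), facing D: X gives 14, Y gives 4. Proposed X is best. ✓
Player 2 (type β), facing D: X gives 3, Y gives -6. Proposed X is best. ✓

Yes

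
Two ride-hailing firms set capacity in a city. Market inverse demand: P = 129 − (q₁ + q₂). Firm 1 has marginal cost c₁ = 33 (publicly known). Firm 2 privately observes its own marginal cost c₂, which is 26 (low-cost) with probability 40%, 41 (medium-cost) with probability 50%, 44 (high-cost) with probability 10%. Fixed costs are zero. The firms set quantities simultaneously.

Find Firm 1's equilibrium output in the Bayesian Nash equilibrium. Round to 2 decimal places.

32.77

Type-c best response for Firm 2: q₂(c) = (129 − c)/2 − q₁/2.
Firm 1 maximizes expected profit; its first-order condition is 129 − 2q₁ − E[q₂] − 33 = 0.
Substituting E[q₂] and solving: E[c₂] = 35.3, so q₁ = (129 − 2·33 + 35.3)/3 = 32.7667.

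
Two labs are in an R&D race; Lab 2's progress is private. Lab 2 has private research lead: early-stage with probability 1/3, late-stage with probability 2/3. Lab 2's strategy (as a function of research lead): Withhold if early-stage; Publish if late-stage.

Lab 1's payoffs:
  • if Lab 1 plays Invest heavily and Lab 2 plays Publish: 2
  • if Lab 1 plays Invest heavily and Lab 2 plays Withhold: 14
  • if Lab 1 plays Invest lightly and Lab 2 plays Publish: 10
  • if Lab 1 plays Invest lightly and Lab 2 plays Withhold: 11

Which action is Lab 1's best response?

E[Invest heavily] = 1/3·(14) + 2/3·(2) = 6
E[Invest lightly] = 1/3·(11) + 2/3·(10) = 31/3
Best response: Invest lightly (31/3 is the largest).

Invest lightly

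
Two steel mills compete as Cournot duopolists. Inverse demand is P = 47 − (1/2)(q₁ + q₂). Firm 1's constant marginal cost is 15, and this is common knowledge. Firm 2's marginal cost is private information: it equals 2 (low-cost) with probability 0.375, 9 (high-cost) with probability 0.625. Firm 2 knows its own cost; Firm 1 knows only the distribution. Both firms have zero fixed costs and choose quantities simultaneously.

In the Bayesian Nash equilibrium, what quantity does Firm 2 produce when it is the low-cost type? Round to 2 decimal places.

Type-c best response for Firm 2: q₂(c) = (47 − c) − q₁/2.
Firm 1 maximizes expected profit; its first-order condition is 47 − q₁ − (1/2)E[q₂] − 15 = 0.
Substituting E[q₂] and solving: E[c₂] = 6.375, so q₁ = (47 − 2·15 + 6.375)/(3/2) = 15.5833.
q₂(low-cost) = (47 − 2 − (1/2)·15.5833) = 37.2083.

37.21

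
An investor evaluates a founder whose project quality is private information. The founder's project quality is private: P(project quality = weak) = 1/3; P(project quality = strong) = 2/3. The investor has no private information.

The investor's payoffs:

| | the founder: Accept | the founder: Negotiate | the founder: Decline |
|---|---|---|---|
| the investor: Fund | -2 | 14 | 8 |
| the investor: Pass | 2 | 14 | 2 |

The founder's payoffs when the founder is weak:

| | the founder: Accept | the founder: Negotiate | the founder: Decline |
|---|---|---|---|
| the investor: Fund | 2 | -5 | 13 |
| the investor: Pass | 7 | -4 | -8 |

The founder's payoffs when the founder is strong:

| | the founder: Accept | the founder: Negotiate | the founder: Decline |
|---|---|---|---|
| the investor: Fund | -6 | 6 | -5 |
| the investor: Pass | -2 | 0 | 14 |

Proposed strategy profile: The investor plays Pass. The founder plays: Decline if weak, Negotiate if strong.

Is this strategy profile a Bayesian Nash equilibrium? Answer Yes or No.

No

A profile is a BNE iff every type of every player is best-responding given beliefs about the other side.
The investor plays Pass: E[Pass] = 1/3·(2) + 2/3·(14) = 10; E[Fund] = 12. Not best-responding. ✗
The founder (project quality weak), facing Pass: Accept gives 7, Negotiate gives -4, Decline gives -8. Proposed Decline is not best — profitable deviation exists. ✗
The founder (project quality strong), facing Pass: Accept gives -2, Negotiate gives 0, Decline gives 14. Proposed Negotiate is not best — profitable deviation exists. ✗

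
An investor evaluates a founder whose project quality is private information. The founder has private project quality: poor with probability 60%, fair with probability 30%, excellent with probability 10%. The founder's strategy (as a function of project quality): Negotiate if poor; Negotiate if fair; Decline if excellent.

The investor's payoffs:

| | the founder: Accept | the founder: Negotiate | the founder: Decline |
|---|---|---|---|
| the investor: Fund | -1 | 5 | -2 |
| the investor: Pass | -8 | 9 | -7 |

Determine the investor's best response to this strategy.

Pass

Compute the investor's expected payoff for each action, taking the expectation over the founder's type.
E[Fund] = 0.6·(5) + 0.3·(5) + 0.1·(-2) = 4.3
E[Pass] = 0.6·(9) + 0.3·(9) + 0.1·(-7) = 7.4
Best response: Pass (7.4 is the largest).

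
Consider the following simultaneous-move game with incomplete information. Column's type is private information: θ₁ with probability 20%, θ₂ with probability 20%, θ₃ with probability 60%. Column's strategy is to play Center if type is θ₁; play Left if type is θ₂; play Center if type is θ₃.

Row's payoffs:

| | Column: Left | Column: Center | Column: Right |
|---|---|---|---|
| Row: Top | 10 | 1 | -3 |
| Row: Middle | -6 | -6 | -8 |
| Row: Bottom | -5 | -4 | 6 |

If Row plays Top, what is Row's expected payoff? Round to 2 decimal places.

2.80

Take the expectation over Column's type, weighting each type's action by its prior probability.
E[Top] = 0.2·1 + 0.2·10 + 0.6·1 = 0.2 + 2 + 0.6 = 2.8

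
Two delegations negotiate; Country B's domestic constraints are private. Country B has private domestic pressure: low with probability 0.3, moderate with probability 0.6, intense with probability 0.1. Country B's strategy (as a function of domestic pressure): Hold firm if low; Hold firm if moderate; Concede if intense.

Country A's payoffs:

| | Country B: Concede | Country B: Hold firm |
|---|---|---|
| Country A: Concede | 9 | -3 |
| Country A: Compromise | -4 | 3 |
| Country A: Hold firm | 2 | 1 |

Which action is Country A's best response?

E[Concede] = 0.3·(-3) + 0.6·(-3) + 0.1·(9) = -1.8
E[Compromise] = 0.3·(3) + 0.6·(3) + 0.1·(-4) = 2.3
E[Hold firm] = 0.3·(1) + 0.6·(1) + 0.1·(2) = 1.1
Best response: Compromise (2.3 is the largest).

Compromise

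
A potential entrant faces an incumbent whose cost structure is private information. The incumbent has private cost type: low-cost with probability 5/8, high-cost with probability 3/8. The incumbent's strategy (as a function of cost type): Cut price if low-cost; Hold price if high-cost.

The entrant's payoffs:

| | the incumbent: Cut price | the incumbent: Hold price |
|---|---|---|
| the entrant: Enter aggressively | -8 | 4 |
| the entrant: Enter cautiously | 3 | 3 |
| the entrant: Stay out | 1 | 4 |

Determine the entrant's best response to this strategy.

E[Enter aggressively] = 5/8·(-8) + 3/8·(4) = -7/2
E[Enter cautiously] = 5/8·(3) + 3/8·(3) = 3
E[Stay out] = 5/8·(1) + 3/8·(4) = 17/8
Best response: Enter cautiously (3 is the largest).

Enter cautiously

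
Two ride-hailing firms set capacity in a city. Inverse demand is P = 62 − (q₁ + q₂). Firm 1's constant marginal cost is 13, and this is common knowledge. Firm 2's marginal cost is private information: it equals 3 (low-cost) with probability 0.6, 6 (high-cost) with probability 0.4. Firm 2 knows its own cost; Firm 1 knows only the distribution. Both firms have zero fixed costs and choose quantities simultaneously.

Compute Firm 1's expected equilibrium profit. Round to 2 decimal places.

179.56

Type-c best response for Firm 2: q₂(c) = (62 − c)/2 − q₁/2.
Firm 1 maximizes expected profit; its first-order condition is 62 − 2q₁ − E[q₂] − 13 = 0.
Substituting E[q₂] and solving: E[c₂] = 4.2, so q₁ = (62 − 2·13 + 4.2)/3 = 13.4.
E[P] = 62 − (q₁ + E[q₂]) = 26.4; Firm 1's expected profit = (E[P] − 13)·q₁ = (26.4 − 13)·13.4 = 179.56.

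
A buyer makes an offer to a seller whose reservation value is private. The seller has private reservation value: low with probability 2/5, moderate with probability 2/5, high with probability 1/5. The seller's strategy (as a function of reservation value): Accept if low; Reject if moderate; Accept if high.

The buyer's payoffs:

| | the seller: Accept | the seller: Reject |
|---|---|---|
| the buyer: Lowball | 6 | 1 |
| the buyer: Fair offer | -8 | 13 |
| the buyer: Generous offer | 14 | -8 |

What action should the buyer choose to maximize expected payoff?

E[Lowball] = 2/5·(6) + 2/5·(1) + 1/5·(6) = 4
E[Fair offer] = 2/5·(-8) + 2/5·(13) + 1/5·(-8) = 2/5
E[Generous offer] = 2/5·(14) + 2/5·(-8) + 1/5·(14) = 26/5
Best response: Generous offer (26/5 is the largest).

Generous offer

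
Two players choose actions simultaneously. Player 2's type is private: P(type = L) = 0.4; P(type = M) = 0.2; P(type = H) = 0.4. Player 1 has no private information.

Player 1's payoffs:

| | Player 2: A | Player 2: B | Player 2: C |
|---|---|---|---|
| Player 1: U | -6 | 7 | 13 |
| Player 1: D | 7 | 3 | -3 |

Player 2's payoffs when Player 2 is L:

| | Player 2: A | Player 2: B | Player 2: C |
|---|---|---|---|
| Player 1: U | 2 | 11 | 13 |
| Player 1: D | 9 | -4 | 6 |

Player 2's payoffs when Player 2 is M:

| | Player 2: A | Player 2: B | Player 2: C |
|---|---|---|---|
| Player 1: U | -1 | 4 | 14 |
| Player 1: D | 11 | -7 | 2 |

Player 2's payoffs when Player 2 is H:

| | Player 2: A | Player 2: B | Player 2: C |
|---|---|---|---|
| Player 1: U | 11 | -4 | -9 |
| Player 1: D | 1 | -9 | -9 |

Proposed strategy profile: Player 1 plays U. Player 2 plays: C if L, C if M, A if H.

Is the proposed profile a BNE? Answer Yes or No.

Yes

Player 1 plays U: E[U] = 0.4·(13) + 0.2·(13) + 0.4·(-6) = 5.4; E[D] = 1. Best-responding. ✓
Player 2 (type L), facing U: A gives 2, B gives 11, C gives 13. Proposed C is best. ✓
Player 2 (type M), facing U: A gives -1, B gives 4, C gives 14. Proposed C is best. ✓
Player 2 (type H), facing U: A gives 11, B gives -4, C gives -9. Proposed A is best. ✓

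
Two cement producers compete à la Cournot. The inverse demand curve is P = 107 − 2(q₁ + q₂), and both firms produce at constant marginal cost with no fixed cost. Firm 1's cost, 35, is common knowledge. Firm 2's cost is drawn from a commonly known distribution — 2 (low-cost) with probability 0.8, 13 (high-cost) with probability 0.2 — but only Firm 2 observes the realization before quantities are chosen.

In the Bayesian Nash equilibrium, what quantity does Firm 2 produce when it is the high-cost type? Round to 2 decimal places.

Firm 2 with cost c maximizes (107 − 2(q₁+q₂) − c)·q₂, giving q₂(c) = (107 − c − 2q₁)/4.
E[c₂] = 0.8·2 + 0.2·13 = 4.2
Firm 1's FOC against E[q₂] yields q₁ = (107 − 2·35 + E[c₂])/6 = (107 − 70 + 4.2)/6 = 6.86667.
q₂(high-cost) = (107 − 13 − 2·6.86667)/4 = 20.0667.

20.07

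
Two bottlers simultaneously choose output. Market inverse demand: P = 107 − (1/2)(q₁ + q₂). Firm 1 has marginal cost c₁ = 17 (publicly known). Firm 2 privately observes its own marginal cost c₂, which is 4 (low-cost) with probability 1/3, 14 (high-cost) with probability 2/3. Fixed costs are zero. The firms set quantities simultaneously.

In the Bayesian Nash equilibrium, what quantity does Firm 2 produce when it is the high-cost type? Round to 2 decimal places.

65.11

Firm 2 with cost c maximizes (107 − (1/2)(q₁+q₂) − c)·q₂, giving q₂(c) = (107 − c − (1/2)q₁).
E[c₂] = 1/3·4 + 2/3·14 = 10.6667
Firm 1's FOC against E[q₂] yields q₁ = (107 − 2·17 + E[c₂])/(3/2) = (107 − 34 + 10.6667)/(3/2) = 55.7778.
q₂(high-cost) = (107 − 14 − (1/2)·55.7778) = 65.1111.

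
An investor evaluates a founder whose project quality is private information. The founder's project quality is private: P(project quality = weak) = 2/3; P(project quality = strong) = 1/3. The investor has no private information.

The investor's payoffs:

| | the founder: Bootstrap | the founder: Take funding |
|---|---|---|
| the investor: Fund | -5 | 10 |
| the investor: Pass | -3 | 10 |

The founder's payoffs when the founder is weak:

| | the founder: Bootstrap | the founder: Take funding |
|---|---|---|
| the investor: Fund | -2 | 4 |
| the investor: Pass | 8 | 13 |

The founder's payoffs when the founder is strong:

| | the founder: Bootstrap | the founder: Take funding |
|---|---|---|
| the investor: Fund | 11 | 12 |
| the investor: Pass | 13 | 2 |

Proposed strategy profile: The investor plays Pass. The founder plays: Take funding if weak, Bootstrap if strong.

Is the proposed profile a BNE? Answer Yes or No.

A profile is a BNE iff every type of every player is best-responding given beliefs about the other side.
The investor plays Pass: E[Pass] = 2/3·(10) + 1/3·(-3) = 17/3; E[Fund] = 5. Best-responding. ✓
The founder (project quality weak), facing Pass: Bootstrap gives 8, Take funding gives 13. Proposed Take funding is best. ✓
The founder (project quality strong), facing Pass: Bootstrap gives 13, Take funding gives 2. Proposed Bootstrap is best. ✓

Yes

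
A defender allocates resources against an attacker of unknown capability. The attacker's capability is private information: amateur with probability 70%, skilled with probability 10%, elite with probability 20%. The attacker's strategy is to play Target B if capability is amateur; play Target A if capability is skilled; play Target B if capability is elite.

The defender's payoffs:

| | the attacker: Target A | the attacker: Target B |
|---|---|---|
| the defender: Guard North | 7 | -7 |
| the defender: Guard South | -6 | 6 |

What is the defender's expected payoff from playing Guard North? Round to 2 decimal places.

-5.60

E[Guard North] = 0.7·(-7) + 0.1·7 + 0.2·(-7) = (-4.9) + 0.7 + (-1.4) = -5.6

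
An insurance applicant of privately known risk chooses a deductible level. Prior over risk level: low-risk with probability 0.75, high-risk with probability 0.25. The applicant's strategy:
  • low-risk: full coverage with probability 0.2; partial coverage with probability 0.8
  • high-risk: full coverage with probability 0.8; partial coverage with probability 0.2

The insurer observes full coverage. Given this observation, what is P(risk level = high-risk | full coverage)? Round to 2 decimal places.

0.57

P(full coverage) = 0.75·0.2 + 0.25·0.8 = 0.35
P(high-risk | full coverage) = (0.25·0.8) / 0.35 = 0.2 / 0.35 = 0.571429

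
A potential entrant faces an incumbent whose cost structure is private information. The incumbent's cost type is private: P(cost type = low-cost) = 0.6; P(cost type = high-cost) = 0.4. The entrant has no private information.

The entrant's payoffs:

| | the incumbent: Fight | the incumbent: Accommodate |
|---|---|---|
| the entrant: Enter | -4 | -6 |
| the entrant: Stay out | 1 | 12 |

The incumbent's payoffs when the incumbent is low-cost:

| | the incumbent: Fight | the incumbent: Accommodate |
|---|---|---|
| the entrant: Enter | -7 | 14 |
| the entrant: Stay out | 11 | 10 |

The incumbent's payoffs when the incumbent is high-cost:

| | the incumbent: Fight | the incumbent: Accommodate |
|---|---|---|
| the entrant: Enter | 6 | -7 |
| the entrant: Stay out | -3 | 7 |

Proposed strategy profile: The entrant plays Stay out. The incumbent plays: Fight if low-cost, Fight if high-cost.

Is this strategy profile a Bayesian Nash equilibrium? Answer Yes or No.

The entrant plays Stay out: E[Stay out] = 0.6·(1) + 0.4·(1) = 1; E[Enter] = -4. Best-responding. ✓
The incumbent (cost type low-cost), facing Stay out: Fight gives 11, Accommodate gives 10. Proposed Fight is best. ✓
The incumbent (cost type high-cost), facing Stay out: Fight gives -3, Accommodate gives 7. Proposed Fight is not best — profitable deviation exists. ✗

No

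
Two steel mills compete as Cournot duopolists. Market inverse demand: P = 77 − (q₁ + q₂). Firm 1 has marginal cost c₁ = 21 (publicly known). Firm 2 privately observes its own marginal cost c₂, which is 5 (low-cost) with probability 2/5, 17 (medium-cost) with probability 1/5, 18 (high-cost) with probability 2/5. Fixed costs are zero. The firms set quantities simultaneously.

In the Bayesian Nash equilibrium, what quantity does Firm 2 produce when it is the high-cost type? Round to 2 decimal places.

Type-c best response for Firm 2: q₂(c) = (77 − c)/2 − q₁/2.
Firm 1 maximizes expected profit; its first-order condition is 77 − 2q₁ − E[q₂] − 21 = 0.
Substituting E[q₂] and solving: E[c₂] = 12.6, so q₁ = (77 − 2·21 + 12.6)/3 = 15.8667.
q₂(high-cost) = (77 − 18 − 15.8667)/2 = 21.5667.

21.57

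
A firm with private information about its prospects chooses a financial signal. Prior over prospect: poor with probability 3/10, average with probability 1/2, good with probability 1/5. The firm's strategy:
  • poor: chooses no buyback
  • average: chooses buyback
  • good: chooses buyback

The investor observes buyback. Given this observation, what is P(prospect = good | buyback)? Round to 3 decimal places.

P(buyback) = (3/10)·0 + (1/2)·1 + (1/5)·1 = 7/10
P(good | buyback) = ((1/5)·1) / (7/10) = (1/5) / (7/10) = 2/7

0.286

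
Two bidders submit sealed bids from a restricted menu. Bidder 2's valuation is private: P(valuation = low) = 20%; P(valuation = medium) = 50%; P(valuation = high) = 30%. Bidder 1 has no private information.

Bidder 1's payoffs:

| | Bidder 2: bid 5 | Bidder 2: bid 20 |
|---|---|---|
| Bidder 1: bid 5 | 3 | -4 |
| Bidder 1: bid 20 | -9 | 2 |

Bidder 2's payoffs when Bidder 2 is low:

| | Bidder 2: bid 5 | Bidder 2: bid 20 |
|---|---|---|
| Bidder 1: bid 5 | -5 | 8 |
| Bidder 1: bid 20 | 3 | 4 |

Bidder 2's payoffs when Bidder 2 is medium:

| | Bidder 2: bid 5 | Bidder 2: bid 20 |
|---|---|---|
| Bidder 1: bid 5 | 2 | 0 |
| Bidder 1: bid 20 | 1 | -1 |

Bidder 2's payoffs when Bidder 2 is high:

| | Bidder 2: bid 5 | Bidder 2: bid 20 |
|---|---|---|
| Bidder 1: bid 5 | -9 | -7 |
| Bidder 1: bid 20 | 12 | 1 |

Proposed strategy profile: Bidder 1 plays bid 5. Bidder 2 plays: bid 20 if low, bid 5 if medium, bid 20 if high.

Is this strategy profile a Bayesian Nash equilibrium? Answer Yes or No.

Bidder 1 plays bid 5: E[bid 5] = 0.2·(-4) + 0.5·(3) + 0.3·(-4) = -0.5; E[bid 20] = -3.5. Best-responding. ✓
Bidder 2 (valuation low), facing bid 5: bid 5 gives -5, bid 20 gives 8. Proposed bid 20 is best. ✓
Bidder 2 (valuation medium), facing bid 5: bid 5 gives 2, bid 20 gives 0. Proposed bid 5 is best. ✓
Bidder 2 (valuation high), facing bid 5: bid 5 gives -9, bid 20 gives -7. Proposed bid 20 is best. ✓

Yes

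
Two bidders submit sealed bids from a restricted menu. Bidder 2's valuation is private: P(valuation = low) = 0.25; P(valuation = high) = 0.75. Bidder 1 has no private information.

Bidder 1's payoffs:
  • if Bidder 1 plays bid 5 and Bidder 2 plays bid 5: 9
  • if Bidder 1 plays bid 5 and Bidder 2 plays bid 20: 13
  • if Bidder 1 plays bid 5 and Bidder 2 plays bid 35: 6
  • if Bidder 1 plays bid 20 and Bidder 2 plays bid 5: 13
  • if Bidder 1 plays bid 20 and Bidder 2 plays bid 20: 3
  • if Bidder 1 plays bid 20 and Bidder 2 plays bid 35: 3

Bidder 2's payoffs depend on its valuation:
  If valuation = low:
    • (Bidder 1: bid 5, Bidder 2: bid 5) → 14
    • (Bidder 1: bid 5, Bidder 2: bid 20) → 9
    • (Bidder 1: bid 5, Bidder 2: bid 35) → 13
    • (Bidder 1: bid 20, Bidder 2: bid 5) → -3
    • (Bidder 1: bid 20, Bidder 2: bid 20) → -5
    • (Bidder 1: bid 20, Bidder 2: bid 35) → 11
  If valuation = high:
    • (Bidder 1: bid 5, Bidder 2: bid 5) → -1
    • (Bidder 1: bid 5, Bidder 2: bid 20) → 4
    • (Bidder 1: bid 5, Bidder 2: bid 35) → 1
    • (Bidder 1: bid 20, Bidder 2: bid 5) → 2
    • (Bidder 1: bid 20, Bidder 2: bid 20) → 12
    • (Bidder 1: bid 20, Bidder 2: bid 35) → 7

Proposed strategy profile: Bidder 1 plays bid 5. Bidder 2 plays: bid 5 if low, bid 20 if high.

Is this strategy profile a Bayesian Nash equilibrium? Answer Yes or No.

Bidder 1 plays bid 5: E[bid 5] = 0.25·(9) + 0.75·(13) = 12; E[bid 20] = 5.5. Best-responding. ✓
Bidder 2 (valuation low), facing bid 5: bid 5 gives 14, bid 20 gives 9, bid 35 gives 13. Proposed bid 5 is best. ✓
Bidder 2 (valuation high), facing bid 5: bid 5 gives -1, bid 20 gives 4, bid 35 gives 1. Proposed bid 20 is best. ✓

Yes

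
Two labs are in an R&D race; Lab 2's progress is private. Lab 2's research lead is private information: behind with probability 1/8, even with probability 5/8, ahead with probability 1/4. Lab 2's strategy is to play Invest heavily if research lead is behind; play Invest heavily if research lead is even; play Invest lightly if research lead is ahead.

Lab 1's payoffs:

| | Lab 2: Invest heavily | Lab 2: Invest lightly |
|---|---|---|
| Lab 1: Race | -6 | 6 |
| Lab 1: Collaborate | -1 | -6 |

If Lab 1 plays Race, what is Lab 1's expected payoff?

-3

Take the expectation over Lab 2's research lead, weighting each type's action by its prior probability.
E[Race] = 1/8·(-6) + 5/8·(-6) + 1/4·6 = (-3/4) + (-15/4) + 3/2 = -3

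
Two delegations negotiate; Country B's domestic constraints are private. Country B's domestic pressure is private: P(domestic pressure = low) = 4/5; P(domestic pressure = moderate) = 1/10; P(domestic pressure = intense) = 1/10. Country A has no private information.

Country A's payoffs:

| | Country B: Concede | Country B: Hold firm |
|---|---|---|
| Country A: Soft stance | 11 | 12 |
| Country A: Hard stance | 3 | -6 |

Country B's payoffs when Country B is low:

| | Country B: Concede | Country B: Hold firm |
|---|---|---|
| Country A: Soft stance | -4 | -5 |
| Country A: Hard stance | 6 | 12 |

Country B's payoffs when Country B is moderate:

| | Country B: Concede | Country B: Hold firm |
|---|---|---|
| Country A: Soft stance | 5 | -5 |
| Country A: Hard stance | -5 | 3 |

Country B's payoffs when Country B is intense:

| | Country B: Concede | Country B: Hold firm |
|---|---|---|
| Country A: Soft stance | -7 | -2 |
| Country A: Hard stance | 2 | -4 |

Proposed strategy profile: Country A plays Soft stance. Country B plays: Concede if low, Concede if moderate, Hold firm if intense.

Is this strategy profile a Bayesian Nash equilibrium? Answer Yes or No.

Yes

Country A plays Soft stance: E[Soft stance] = 4/5·(11) + 1/10·(11) + 1/10·(12) = 111/10; E[Hard stance] = 21/10. Best-responding. ✓
Country B (domestic pressure low), facing Soft stance: Concede gives -4, Hold firm gives -5. Proposed Concede is best. ✓
Country B (domestic pressure moderate), facing Soft stance: Concede gives 5, Hold firm gives -5. Proposed Concede is best. ✓
Country B (domestic pressure intense), facing Soft stance: Concede gives -7, Hold firm gives -2. Proposed Hold firm is best. ✓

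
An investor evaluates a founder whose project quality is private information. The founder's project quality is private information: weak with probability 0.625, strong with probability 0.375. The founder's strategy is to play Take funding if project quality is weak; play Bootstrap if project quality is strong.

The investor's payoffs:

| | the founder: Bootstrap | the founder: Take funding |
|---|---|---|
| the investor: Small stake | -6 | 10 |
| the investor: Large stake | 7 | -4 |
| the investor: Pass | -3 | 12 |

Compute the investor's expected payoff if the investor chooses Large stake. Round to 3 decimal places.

Take the expectation over the founder's project quality, weighting each type's action by its prior probability.
E[Large stake] = 0.625·(-4) + 0.375·7 = (-2.5) + 2.625 = 0.125

0.125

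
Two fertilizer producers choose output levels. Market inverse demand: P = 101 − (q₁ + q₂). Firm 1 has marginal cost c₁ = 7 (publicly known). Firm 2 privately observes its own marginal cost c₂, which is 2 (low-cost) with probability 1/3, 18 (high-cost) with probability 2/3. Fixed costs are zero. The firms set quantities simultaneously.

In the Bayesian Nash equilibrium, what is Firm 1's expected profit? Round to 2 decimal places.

Firm 2 with cost c maximizes (101 − (q₁+q₂) − c)·q₂, giving q₂(c) = (101 − c − q₁)/2.
E[c₂] = 1/3·2 + 2/3·18 = 12.6667
Firm 1's FOC against E[q₂] yields q₁ = (101 − 2·7 + E[c₂])/3 = (101 − 14 + 12.6667)/3 = 33.2222.
E[P] = 101 − (q₁ + E[q₂]) = 40.2222; Firm 1's expected profit = (E[P] − 7)·q₁ = (40.2222 − 7)·33.2222 = 1103.72.

1103.72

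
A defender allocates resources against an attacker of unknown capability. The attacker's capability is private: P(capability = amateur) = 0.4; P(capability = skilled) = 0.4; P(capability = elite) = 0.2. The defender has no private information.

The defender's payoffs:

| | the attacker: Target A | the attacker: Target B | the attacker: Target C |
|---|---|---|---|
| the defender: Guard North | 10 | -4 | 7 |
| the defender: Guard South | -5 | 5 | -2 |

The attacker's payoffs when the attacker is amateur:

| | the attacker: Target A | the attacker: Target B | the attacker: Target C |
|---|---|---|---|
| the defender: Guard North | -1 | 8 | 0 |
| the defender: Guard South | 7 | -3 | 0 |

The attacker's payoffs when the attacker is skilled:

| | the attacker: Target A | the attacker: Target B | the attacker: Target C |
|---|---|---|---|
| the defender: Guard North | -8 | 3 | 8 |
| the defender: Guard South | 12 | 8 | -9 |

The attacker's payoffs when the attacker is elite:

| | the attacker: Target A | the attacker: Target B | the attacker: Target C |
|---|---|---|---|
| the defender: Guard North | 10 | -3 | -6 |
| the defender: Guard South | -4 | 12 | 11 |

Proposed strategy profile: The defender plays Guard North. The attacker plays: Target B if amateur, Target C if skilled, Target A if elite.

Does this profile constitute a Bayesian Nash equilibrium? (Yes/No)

Yes

The defender plays Guard North: E[Guard North] = 0.4·(-4) + 0.4·(7) + 0.2·(10) = 3.2; E[Guard South] = 0.2. Best-responding. ✓
The attacker (capability amateur), facing Guard North: Target A gives -1, Target B gives 8, Target C gives 0. Proposed Target B is best. ✓
The attacker (capability skilled), facing Guard North: Target A gives -8, Target B gives 3, Target C gives 8. Proposed Target C is best. ✓
The attacker (capability elite), facing Guard North: Target A gives 10, Target B gives -3, Target C gives -6. Proposed Target A is best. ✓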